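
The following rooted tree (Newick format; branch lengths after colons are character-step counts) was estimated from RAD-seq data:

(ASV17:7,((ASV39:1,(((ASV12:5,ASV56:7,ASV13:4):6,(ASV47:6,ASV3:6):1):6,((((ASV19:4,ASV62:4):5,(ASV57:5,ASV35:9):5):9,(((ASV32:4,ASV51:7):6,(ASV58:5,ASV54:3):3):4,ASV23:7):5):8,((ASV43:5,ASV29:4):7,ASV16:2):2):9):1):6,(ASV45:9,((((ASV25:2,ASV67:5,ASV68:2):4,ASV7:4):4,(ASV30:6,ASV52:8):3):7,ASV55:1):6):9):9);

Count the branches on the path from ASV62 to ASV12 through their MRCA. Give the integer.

8

The MRCA of ASV62 and ASV12 is the node subtending (((ASV12,ASV56,ASV13),(ASV47,ASV3)),((((ASV19,ASV62),(ASV57,ASV35)),(((ASV32,ASV51),(ASV58,ASV54)),ASV23)),((ASV43,ASV29),ASV16))).
From ASV62 up to that node: 5 branches. From ASV12 up to the same node: 3 branches. Total: 5 + 3 = 8.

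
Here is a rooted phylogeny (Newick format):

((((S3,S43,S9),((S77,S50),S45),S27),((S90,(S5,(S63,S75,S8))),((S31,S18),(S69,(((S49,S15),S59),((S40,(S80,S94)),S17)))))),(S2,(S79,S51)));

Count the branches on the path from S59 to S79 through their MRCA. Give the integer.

10

The MRCA of S59 and S79 is the root of the tree.
From S59 up to that node: 7 branches. From S79 up to the same node: 3 branches. Total: 7 + 3 = 10.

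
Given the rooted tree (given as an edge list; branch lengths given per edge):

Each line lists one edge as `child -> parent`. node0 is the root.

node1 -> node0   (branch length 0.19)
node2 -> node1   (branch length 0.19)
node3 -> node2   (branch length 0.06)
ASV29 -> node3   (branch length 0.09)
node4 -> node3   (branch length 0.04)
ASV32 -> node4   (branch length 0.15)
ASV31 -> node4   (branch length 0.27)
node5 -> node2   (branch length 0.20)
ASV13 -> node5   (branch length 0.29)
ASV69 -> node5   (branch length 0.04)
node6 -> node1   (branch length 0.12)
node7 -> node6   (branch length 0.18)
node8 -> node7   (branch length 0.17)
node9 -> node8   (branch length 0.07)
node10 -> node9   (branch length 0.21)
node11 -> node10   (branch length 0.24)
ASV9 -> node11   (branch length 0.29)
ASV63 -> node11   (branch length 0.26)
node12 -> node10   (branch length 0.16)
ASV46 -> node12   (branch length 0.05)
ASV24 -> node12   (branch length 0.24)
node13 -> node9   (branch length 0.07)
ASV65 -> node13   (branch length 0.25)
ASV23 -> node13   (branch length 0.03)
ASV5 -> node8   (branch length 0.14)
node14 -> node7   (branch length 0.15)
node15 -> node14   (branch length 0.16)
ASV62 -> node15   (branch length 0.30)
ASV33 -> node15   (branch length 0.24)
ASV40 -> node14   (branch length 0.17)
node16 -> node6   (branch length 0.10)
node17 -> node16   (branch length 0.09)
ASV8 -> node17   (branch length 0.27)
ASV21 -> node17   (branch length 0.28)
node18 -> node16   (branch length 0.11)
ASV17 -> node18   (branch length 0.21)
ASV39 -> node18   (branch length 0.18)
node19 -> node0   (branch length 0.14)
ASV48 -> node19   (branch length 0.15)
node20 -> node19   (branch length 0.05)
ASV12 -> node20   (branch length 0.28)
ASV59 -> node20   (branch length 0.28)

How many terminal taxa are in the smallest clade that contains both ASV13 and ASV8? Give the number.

The MRCA of ASV13 and ASV8 is the node subtending (((ASV29,(ASV32,ASV31)),(ASV13,ASV69)),((((((ASV9,ASV63),(ASV46,ASV24)),(ASV65,ASV23)),ASV5),((ASV62,ASV33),ASV40)),((ASV8,ASV21),(ASV17,ASV39)))).
That clade contains 19 terminal taxa: ASV13, ASV17, ASV21, ASV23, ASV24, ASV29, ASV31, ASV32, ASV33, ASV39, ASV40, ASV46, ASV5, ASV62, ASV63, ASV65, ASV69, ASV8, ASV9.

19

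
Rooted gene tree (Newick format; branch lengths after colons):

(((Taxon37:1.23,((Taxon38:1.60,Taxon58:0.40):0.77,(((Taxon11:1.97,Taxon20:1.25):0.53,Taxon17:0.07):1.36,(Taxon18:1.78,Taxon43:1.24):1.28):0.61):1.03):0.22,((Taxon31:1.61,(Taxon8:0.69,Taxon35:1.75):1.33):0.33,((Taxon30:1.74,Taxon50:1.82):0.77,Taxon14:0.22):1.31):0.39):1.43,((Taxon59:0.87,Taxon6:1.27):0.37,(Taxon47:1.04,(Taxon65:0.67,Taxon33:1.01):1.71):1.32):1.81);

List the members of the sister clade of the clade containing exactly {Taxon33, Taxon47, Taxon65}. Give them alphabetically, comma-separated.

Taxon59, Taxon6

The clade containing exactly {Taxon33, Taxon47, Taxon65} attaches to the tree at the node subtending ((Taxon59,Taxon6),(Taxon47,(Taxon65,Taxon33))).
The other lineage descending from that same node — the sister group — is (Taxon59,Taxon6); its 2 tips in alphabetical order are the answer.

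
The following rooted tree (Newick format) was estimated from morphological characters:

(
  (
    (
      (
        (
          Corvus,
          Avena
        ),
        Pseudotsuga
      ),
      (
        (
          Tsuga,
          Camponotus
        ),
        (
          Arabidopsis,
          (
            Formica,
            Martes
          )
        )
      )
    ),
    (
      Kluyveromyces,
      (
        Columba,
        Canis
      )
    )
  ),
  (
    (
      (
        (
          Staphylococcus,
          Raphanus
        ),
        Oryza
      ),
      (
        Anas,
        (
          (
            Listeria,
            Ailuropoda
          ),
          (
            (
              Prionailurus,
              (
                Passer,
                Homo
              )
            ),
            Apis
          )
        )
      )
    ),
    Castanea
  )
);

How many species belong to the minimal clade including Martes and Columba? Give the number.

11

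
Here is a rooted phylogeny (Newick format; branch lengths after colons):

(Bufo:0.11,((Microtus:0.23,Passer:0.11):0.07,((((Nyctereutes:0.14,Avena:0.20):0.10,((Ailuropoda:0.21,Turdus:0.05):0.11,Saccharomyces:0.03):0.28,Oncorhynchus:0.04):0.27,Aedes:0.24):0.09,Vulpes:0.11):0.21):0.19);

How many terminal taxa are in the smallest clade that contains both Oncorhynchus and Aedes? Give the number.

7

The MRCA of Oncorhynchus and Aedes is the node subtending (((Nyctereutes,Avena),((Ailuropoda,Turdus),Saccharomyces),Oncorhynchus),Aedes).
That clade contains 7 terminal taxa: Aedes, Ailuropoda, Avena, Nyctereutes, Oncorhynchus, Saccharomyces, Turdus.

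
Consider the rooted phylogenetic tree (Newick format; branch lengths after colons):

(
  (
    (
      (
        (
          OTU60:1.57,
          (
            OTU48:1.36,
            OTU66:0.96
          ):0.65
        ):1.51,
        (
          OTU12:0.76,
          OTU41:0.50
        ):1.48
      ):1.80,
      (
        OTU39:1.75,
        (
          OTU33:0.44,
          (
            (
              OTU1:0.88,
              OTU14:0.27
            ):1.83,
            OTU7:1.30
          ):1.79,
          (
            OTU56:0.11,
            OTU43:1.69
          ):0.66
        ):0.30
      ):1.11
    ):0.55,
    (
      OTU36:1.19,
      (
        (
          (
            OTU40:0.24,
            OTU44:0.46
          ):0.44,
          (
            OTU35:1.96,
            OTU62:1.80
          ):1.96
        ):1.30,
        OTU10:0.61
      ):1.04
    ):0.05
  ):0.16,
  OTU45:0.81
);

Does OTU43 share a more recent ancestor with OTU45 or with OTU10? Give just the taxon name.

The MRCA of OTU43 and OTU10 subtends ((((OTU60,(OTU48,OTU66)),(OTU12,OTU41)),(OTU39,(OTU33,((OTU1,OTU14),OTU7),(OTU56,OTU43)))),(OTU36,(((OTU40,OTU44),(OTU35,OTU62)),OTU10))) (18 taxa).
The MRCA of OTU43 and OTU45 is the root, subtending the entire tree (19 taxa).
The first is nested inside the second, so OTU43 shares a more recent common ancestor with OTU10.

OTU10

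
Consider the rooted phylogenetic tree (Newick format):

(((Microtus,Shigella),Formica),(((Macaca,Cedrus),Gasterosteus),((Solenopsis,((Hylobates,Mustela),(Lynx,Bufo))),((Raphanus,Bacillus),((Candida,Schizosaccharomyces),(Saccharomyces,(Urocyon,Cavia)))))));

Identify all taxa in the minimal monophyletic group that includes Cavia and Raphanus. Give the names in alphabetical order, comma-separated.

Bacillus, Candida, Cavia, Raphanus, Saccharomyces, Schizosaccharomyces, Urocyon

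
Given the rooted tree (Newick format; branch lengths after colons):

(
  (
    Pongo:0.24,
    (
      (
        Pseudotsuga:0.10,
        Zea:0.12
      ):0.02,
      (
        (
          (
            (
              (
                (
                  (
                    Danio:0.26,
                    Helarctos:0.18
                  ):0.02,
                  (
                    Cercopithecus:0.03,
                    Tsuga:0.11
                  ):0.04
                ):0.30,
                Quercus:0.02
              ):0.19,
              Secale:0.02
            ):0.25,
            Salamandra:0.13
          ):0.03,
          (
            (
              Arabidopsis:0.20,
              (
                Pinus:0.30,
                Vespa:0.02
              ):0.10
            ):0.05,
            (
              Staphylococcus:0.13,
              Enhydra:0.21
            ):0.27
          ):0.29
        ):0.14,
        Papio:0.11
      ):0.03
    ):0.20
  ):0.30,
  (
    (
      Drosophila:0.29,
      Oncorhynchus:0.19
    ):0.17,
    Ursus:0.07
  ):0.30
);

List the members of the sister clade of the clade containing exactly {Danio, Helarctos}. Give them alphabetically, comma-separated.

The clade containing exactly {Danio, Helarctos} attaches to the tree at the node subtending ((Danio,Helarctos),(Cercopithecus,Tsuga)).
The other lineage descending from that same node — the sister group — is (Cercopithecus,Tsuga); its 2 tips in alphabetical order are the answer.

Cercopithecus, Tsuga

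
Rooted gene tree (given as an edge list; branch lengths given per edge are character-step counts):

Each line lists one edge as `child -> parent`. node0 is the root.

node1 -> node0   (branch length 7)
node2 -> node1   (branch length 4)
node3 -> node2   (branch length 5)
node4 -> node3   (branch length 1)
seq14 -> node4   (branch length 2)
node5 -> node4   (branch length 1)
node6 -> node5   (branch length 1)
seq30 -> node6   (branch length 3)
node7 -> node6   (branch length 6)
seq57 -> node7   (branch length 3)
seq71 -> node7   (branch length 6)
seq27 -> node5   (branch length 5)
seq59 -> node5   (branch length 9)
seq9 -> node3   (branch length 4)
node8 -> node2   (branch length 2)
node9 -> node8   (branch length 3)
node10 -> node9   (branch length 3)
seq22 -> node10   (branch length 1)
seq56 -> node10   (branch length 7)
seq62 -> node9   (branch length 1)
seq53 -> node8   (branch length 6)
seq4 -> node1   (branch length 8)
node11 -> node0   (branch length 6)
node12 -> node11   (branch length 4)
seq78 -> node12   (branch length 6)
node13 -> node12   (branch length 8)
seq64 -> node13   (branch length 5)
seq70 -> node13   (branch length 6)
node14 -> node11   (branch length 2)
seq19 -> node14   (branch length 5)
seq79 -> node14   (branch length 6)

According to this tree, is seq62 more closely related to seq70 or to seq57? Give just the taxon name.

The MRCA of seq62 and seq57 subtends (((seq14,((seq30,(seq57,seq71)),seq27,seq59)),seq9),(((seq22,seq56),seq62),seq53)) (11 taxa).
The MRCA of seq62 and seq70 is the root, subtending the entire tree (17 taxa).
The first is nested inside the second, so seq62 shares a more recent common ancestor with seq57.

seq57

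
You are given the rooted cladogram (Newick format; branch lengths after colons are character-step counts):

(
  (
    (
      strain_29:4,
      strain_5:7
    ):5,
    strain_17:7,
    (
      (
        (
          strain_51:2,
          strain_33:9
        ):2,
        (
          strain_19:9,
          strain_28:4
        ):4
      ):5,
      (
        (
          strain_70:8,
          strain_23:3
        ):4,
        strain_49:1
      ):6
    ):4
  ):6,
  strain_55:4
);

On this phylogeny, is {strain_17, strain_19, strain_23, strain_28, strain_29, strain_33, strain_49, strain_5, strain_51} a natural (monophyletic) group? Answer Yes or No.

No

The MRCA of the listed taxa subtends ((strain_29,strain_5),strain_17,(((strain_51,strain_33),(strain_19,strain_28)),((strain_70,strain_23),strain_49))).
That clade also contains strain_70, which is not in the proposed group, so the group is not monophyletic.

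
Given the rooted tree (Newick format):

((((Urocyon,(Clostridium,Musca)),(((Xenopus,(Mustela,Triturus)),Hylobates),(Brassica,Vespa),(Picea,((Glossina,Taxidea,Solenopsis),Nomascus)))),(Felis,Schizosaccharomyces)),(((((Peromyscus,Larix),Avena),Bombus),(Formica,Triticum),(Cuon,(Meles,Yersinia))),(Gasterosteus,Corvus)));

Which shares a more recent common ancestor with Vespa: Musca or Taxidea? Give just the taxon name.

Taxidea

The MRCA of Vespa and Taxidea subtends (((Xenopus,(Mustela,Triturus)),Hylobates),(Brassica,Vespa),(Picea,((Glossina,Taxidea,Solenopsis),Nomascus))) (11 taxa).
The MRCA of Vespa and Musca subtends ((Urocyon,(Clostridium,Musca)),(((Xenopus,(Mustela,Triturus)),Hylobates),(Brassica,Vespa),(Picea,((Glossina,Taxidea,Solenopsis),Nomascus)))) (14 taxa).
The first is nested inside the second, so Vespa shares a more recent common ancestor with Taxidea.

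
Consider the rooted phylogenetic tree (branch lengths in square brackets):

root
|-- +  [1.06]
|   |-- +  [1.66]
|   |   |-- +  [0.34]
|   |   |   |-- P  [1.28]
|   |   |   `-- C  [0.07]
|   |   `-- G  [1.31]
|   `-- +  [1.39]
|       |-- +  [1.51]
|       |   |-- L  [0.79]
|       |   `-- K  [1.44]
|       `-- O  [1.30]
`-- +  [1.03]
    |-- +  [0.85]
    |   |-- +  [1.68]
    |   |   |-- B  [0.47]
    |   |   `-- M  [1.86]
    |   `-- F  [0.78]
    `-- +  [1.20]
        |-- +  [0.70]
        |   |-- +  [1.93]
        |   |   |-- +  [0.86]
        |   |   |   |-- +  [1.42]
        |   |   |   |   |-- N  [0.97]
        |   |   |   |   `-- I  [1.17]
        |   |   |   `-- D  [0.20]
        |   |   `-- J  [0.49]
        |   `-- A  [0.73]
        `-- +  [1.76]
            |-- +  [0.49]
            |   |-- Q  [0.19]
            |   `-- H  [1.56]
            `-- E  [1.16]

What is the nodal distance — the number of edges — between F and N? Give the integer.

8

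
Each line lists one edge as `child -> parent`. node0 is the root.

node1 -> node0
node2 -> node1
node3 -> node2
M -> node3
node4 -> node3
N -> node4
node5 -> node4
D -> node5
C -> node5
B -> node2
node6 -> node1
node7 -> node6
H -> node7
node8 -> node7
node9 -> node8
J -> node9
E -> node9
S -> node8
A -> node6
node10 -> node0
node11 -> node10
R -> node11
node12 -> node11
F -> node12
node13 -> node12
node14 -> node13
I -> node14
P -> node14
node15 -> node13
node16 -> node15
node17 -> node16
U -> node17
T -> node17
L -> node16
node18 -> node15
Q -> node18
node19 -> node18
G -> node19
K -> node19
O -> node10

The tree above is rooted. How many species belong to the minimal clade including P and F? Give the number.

9

The MRCA of P and F is the node subtending (F,((I,P),(((U,T),L),(Q,(G,K))))).
That clade contains 9 terminal taxa: F, G, I, K, L, P, Q, T, U.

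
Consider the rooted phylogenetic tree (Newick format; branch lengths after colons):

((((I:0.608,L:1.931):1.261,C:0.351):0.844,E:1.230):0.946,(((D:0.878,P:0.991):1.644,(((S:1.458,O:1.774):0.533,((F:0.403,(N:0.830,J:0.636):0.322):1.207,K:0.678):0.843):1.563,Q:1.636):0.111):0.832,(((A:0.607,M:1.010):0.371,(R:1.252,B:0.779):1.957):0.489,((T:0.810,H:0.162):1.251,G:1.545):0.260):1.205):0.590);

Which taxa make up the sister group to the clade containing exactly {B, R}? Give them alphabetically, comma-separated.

A, M

The clade containing exactly {B, R} attaches to the tree at the node subtending ((A,M),(R,B)).
The other lineage descending from that same node — the sister group — is (A,M); its 2 tips in alphabetical order are the answer.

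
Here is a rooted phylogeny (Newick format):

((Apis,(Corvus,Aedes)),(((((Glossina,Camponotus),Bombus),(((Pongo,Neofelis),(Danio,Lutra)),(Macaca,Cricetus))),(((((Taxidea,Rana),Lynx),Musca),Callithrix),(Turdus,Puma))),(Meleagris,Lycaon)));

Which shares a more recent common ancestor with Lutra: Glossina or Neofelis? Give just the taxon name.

Neofelis

The MRCA of Lutra and Neofelis subtends ((Pongo,Neofelis),(Danio,Lutra)) (4 taxa).
The MRCA of Lutra and Glossina subtends (((Glossina,Camponotus),Bombus),(((Pongo,Neofelis),(Danio,Lutra)),(Macaca,Cricetus))) (9 taxa).
The first is nested inside the second, so Lutra shares a more recent common ancestor with Neofelis.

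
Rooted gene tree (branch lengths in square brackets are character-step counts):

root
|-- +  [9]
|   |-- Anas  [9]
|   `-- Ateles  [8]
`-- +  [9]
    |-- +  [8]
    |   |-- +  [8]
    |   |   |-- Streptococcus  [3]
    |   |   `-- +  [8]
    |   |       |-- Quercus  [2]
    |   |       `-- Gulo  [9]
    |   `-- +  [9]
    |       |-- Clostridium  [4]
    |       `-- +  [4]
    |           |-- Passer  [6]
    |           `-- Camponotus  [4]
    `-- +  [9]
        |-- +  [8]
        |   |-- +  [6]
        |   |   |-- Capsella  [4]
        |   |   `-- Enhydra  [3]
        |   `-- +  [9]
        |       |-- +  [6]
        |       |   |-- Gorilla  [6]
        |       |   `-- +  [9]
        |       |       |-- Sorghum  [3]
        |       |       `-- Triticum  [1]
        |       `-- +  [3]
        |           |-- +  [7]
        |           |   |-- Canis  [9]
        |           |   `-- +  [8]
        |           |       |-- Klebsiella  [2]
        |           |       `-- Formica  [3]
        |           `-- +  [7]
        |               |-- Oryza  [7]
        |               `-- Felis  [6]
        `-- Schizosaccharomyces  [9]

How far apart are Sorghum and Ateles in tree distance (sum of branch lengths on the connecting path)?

70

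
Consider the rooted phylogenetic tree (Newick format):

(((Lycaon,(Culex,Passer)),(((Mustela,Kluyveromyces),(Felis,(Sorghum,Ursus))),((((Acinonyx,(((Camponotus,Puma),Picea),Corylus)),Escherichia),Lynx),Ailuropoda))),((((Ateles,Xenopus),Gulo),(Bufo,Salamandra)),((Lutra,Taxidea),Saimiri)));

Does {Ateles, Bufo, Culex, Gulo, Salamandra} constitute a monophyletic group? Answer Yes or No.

No

The MRCA of the listed taxa is the root, so the smallest clade containing them is the whole tree.
That clade also contains Acinonyx, Ailuropoda, Camponotus, Corylus, Escherichia, Felis, Kluyveromyces, Lutra, Lycaon, Lynx, Mustela, Passer, Picea, Puma, Saimiri, Sorghum, Taxidea, Ursus, Xenopus, which are not in the proposed group, so the group is not monophyletic.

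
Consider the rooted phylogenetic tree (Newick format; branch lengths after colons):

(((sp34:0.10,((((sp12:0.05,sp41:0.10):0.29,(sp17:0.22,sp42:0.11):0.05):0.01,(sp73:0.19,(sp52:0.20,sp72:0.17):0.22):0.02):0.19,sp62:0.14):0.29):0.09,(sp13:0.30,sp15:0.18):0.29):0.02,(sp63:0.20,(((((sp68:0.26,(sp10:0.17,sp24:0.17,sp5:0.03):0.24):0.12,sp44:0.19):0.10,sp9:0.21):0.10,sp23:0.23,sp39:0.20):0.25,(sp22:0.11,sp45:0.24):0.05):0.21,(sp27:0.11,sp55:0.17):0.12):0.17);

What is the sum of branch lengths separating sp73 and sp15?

1.25

The path runs sp73 → … → MRCA → … → sp15; the MRCA is the node subtending ((sp34,((((sp12,sp41),(sp17,sp42)),(sp73,(sp52,sp72))),sp62)),(sp13,sp15)).
Branch lengths along that path: 0.19 + 0.02 + 0.19 + 0.29 + 0.09 + 0.29 + 0.18 = 1.25.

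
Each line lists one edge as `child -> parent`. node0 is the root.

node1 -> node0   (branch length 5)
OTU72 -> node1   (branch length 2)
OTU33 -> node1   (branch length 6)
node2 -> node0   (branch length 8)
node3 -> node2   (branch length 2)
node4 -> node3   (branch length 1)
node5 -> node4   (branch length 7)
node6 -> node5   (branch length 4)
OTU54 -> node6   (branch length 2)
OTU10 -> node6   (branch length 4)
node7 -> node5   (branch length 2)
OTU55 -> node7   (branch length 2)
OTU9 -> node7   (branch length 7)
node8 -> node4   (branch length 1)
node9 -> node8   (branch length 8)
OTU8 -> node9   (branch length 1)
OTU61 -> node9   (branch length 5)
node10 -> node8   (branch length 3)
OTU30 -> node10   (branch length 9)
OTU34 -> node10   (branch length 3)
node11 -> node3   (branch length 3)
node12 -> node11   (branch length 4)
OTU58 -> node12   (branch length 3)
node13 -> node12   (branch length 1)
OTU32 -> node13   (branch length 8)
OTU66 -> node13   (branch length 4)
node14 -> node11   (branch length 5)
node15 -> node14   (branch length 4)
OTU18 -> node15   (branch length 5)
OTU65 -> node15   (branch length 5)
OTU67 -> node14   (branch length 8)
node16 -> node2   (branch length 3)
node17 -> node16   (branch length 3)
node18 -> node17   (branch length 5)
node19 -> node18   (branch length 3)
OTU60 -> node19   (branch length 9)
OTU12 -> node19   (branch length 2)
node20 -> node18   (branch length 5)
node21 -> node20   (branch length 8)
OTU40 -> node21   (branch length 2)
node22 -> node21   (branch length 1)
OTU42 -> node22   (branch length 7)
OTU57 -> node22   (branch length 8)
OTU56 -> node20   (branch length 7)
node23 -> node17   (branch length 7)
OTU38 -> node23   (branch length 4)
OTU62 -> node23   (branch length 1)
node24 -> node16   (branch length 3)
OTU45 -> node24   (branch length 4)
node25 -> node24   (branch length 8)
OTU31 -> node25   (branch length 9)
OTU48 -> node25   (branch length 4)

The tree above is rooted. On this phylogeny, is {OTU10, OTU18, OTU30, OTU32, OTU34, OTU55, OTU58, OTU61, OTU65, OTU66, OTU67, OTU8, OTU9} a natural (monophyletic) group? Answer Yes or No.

No

The MRCA of the listed taxa subtends ((((OTU54,OTU10),(OTU55,OTU9)),((OTU8,OTU61),(OTU30,OTU34))),((OTU58,(OTU32,OTU66)),((OTU18,OTU65),OTU67))).
That clade also contains OTU54, which is not in the proposed group, so the group is not monophyletic.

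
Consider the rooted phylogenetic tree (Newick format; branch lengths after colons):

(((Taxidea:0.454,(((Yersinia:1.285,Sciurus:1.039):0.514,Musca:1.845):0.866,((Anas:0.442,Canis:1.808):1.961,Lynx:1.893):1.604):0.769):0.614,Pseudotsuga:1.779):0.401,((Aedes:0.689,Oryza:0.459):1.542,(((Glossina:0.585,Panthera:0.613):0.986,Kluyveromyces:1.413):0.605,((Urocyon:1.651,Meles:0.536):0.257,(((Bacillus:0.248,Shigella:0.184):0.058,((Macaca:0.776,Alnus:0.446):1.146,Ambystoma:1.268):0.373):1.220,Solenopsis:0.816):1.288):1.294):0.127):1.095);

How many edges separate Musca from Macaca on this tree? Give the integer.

13

The MRCA of Musca and Macaca is the root of the tree.
From Musca up to that node: 5 branches. From Macaca up to the same node: 8 branches. Total: 5 + 8 = 13.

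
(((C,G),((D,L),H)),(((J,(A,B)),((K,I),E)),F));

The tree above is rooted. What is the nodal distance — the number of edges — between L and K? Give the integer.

The MRCA of L and K is the root of the tree.
From L up to that node: 4 branches. From K up to the same node: 5 branches. Total: 4 + 5 = 9.

9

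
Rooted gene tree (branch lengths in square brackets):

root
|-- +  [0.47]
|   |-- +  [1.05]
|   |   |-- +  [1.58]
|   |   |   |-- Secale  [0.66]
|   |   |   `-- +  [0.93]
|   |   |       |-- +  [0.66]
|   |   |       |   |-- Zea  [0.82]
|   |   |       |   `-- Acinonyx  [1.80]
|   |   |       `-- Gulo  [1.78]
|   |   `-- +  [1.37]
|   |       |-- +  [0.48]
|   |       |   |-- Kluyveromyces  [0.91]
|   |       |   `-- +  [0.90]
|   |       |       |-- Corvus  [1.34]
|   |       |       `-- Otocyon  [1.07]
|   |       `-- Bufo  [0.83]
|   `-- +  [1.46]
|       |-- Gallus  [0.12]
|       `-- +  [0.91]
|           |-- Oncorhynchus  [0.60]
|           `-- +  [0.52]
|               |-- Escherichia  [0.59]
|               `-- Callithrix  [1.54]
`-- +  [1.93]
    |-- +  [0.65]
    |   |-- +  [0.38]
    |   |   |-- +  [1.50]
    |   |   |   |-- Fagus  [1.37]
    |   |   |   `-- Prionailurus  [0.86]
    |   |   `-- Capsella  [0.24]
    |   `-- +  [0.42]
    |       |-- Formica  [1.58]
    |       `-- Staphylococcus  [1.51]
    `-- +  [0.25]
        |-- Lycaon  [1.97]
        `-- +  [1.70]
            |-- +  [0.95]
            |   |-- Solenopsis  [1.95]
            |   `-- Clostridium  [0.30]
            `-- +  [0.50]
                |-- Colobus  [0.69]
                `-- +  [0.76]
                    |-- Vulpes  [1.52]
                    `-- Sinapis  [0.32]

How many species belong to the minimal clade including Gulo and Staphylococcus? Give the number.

23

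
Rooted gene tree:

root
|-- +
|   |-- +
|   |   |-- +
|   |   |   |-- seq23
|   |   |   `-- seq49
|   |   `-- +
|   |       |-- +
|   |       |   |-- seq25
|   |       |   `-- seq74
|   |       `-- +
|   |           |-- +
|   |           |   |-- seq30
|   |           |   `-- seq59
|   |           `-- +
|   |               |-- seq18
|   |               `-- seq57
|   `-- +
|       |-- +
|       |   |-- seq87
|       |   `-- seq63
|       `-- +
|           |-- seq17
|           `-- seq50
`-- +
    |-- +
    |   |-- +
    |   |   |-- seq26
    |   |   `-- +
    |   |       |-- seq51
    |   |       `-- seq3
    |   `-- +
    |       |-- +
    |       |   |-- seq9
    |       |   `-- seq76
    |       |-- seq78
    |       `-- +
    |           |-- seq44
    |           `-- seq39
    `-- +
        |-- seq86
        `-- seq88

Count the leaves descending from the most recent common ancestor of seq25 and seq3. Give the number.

The MRCA of seq25 and seq3 is the root, so the clade is the entire tree.
That clade contains 22 terminal taxa: seq17, seq18, seq23, seq25, seq26, seq3, seq30, seq39, seq44, seq49, seq50, seq51, seq57, seq59, seq63, seq74, seq76, seq78, seq86, seq87, seq88, seq9.

22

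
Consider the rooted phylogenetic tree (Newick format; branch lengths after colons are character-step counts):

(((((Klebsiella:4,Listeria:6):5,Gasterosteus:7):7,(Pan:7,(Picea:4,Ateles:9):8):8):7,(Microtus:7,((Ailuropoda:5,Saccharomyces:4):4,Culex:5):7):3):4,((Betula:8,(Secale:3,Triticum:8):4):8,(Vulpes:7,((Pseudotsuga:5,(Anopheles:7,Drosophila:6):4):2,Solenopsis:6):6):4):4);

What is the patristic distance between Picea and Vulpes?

The path runs Picea → … → MRCA → … → Vulpes; the MRCA is the root of the tree.
Branch lengths along that path: 4 + 8 + 8 + 7 + 4 + 4 + 4 + 7 = 46.

46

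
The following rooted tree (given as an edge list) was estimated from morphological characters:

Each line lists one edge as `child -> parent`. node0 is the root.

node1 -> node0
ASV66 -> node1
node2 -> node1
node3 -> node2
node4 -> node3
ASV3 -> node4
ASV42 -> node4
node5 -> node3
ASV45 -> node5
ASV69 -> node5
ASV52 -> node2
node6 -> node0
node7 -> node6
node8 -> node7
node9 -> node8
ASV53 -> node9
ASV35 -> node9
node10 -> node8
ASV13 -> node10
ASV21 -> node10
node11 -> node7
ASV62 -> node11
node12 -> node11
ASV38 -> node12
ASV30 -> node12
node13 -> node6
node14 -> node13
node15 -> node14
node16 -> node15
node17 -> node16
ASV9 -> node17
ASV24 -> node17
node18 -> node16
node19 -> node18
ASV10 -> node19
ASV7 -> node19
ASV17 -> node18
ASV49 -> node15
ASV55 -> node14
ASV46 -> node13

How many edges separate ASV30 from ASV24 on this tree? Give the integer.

The MRCA of ASV30 and ASV24 is the node subtending ((((ASV53,ASV35),(ASV13,ASV21)),(ASV62,(ASV38,ASV30))),(((((ASV9,ASV24),((ASV10,ASV7),ASV17)),ASV49),ASV55),ASV46)).
From ASV30 up to that node: 4 branches. From ASV24 up to the same node: 6 branches. Total: 4 + 6 = 10.

10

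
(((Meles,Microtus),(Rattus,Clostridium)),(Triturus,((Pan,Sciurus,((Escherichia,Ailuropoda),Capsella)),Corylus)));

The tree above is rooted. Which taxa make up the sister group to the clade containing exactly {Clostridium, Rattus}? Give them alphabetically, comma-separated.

The clade containing exactly {Clostridium, Rattus} attaches to the tree at the node subtending ((Meles,Microtus),(Rattus,Clostridium)).
The other lineage descending from that same node — the sister group — is (Meles,Microtus); its 2 tips in alphabetical order are the answer.

Meles, Microtus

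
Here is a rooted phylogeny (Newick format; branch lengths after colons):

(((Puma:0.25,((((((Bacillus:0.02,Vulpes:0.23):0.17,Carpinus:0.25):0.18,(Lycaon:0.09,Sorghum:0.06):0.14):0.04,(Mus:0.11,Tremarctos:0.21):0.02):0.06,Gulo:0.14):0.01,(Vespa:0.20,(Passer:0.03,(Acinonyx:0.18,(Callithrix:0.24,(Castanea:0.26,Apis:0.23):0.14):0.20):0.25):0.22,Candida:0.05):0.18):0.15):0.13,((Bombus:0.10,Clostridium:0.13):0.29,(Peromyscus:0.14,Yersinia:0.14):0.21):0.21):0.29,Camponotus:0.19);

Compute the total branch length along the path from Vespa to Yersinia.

1.22

The path runs Vespa → … → MRCA → … → Yersinia; the MRCA is the node subtending ((Puma,((((((Bacillus,Vulpes),Carpinus),(Lycaon,Sorghum)),(Mus,Tremarctos)),Gulo),(Vespa,(Passer,(Acinonyx,(Callithrix,(Castanea,Apis)))),Candida))),((Bombus,Clostridium),(Peromyscus,Yersinia))).
Branch lengths along that path: 0.20 + 0.18 + 0.15 + 0.13 + 0.21 + 0.21 + 0.14 = 1.22.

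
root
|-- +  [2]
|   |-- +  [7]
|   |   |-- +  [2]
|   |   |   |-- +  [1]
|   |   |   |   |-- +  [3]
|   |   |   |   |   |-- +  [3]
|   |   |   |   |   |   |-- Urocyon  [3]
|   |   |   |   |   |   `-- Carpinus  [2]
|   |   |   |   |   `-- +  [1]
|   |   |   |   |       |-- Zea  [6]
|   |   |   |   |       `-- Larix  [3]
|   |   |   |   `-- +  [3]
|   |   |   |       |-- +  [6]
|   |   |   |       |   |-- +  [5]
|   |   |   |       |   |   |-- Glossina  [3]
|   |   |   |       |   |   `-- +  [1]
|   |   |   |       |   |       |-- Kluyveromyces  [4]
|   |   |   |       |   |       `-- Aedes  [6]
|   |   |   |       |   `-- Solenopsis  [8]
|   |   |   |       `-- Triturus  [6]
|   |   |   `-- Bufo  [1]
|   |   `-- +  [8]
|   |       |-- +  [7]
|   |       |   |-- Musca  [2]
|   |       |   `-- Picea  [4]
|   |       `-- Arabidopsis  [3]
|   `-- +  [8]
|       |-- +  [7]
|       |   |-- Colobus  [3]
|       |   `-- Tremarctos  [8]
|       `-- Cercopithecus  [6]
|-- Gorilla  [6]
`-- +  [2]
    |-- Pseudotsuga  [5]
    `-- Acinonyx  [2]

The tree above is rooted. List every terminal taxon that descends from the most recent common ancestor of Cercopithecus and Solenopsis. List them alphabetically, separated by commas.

Tracing Cercopithecus: it sits inside ((Colobus,Tremarctos),Cercopithecus).
Tracing Solenopsis: it sits inside ((Glossina,(Kluyveromyces,Aedes)),Solenopsis).
The smallest clade enclosing both is ((((((Urocyon,Carpinus),(Zea,Larix)),(((Glossina,(Kluyveromyces,Aedes)),Solenopsis),Triturus)),Bufo),((Musca,Picea),Arabidopsis)),((Colobus,Tremarctos),Cercopithecus)); the answer is its 16 terminal taxa in alphabetical order.

Aedes, Arabidopsis, Bufo, Carpinus, Cercopithecus, Colobus, Glossina, Kluyveromyces, Larix, Musca, Picea, Solenopsis, Tremarctos, Triturus, Urocyon, Zea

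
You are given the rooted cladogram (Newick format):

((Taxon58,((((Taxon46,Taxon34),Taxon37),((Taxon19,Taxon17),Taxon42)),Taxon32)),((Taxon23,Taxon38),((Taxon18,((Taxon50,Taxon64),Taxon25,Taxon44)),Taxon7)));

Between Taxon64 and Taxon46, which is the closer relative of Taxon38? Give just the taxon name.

The MRCA of Taxon38 and Taxon64 subtends ((Taxon23,Taxon38),((Taxon18,((Taxon50,Taxon64),Taxon25,Taxon44)),Taxon7)) (8 taxa).
The MRCA of Taxon38 and Taxon46 is the root, subtending the entire tree (16 taxa).
The first is nested inside the second, so Taxon38 shares a more recent common ancestor with Taxon64.

Taxon64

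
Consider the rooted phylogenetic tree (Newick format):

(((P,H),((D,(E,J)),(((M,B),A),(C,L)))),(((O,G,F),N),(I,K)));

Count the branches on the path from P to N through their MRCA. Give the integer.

6

The MRCA of P and N is the root of the tree.
From P up to that node: 3 branches. From N up to the same node: 3 branches. Total: 3 + 3 = 6.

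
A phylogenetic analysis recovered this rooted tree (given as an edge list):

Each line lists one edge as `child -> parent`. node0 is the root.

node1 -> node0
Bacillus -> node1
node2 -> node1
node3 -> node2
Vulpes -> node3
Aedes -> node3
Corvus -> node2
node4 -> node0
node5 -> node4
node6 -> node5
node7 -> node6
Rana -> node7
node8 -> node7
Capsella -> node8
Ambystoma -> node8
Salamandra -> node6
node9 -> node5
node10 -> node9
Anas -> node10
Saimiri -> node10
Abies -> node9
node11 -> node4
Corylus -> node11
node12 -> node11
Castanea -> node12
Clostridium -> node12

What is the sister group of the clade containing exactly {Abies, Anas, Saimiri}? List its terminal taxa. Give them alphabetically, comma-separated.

Ambystoma, Capsella, Rana, Salamandra

The clade containing exactly {Abies, Anas, Saimiri} attaches to the tree at the node subtending (((Rana,(Capsella,Ambystoma)),Salamandra),((Anas,Saimiri),Abies)).
The other lineage descending from that same node — the sister group — is ((Rana,(Capsella,Ambystoma)),Salamandra); its 4 tips in alphabetical order are the answer.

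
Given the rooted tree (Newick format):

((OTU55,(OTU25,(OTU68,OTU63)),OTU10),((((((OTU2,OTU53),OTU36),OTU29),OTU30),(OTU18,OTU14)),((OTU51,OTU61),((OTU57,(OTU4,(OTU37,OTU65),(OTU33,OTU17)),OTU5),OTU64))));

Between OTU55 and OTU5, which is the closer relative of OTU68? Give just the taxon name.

The MRCA of OTU68 and OTU55 subtends (OTU55,(OTU25,(OTU68,OTU63)),OTU10) (5 taxa).
The MRCA of OTU68 and OTU5 is the root, subtending the entire tree (22 taxa).
The first is nested inside the second, so OTU68 shares a more recent common ancestor with OTU55.

OTU55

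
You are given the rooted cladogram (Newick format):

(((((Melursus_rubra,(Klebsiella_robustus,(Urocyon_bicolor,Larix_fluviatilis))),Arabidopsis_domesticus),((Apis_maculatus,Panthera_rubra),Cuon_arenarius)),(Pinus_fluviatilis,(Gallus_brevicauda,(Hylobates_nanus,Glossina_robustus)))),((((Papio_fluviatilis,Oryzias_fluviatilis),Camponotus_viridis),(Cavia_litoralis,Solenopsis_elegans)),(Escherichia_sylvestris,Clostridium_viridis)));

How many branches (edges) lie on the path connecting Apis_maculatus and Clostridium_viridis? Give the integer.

8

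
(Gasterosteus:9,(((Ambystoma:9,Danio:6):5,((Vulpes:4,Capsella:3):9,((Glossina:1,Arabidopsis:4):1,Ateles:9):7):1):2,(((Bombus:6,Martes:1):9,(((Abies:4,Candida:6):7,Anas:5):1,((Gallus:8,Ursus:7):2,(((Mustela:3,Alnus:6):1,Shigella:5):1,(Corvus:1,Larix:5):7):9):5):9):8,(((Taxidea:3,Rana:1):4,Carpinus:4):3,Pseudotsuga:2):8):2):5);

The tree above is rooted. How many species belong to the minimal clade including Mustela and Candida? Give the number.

The MRCA of Mustela and Candida is the node subtending (((Abies,Candida),Anas),((Gallus,Ursus),(((Mustela,Alnus),Shigella),(Corvus,Larix)))).
That clade contains 10 terminal taxa: Abies, Alnus, Anas, Candida, Corvus, Gallus, Larix, Mustela, Shigella, Ursus.

10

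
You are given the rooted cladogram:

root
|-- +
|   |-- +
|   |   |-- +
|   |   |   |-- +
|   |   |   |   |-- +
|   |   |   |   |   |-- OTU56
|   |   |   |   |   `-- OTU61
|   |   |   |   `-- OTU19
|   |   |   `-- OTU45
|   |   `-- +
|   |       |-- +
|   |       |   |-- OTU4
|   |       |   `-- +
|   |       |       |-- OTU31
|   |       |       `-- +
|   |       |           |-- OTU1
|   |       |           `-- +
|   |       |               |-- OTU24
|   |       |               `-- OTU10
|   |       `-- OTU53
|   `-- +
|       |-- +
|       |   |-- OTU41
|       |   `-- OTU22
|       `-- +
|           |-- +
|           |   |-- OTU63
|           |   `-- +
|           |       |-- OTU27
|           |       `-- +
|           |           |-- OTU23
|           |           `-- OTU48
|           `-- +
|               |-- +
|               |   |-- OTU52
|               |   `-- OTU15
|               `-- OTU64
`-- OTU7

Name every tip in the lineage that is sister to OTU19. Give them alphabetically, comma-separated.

OTU19 attaches to the tree at the node subtending ((OTU56,OTU61),OTU19).
The other lineage descending from that same node — the sister group — is (OTU56,OTU61); its 2 tips in alphabetical order are the answer.

OTU56, OTU61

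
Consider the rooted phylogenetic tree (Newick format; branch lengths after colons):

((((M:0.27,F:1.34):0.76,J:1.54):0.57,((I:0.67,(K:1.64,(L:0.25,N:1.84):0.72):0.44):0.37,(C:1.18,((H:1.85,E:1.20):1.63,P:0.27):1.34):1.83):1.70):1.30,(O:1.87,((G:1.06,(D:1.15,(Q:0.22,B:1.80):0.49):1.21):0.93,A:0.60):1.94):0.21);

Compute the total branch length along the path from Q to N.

11.37

The path runs Q → … → MRCA → … → N; the MRCA is the root of the tree.
Branch lengths along that path: 0.22 + 0.49 + 1.21 + 0.93 + 1.94 + 0.21 + 1.30 + 1.70 + 0.37 + 0.44 + 0.72 + 1.84 = 11.37.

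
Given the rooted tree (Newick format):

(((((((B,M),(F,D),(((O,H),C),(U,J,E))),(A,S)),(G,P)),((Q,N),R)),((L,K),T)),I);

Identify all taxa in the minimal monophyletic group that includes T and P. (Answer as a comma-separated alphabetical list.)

Tracing T: it sits inside ((L,K),T).
Tracing P: it sits inside (G,P).
The smallest clade enclosing both is ((((((B,M),(F,D),(((O,H),C),(U,J,E))),(A,S)),(G,P)),((Q,N),R)),((L,K),T)); the answer is its 20 terminal taxa in alphabetical order.

A, B, C, D, E, F, G, H, J, K, L, M, N, O, P, Q, R, S, T, U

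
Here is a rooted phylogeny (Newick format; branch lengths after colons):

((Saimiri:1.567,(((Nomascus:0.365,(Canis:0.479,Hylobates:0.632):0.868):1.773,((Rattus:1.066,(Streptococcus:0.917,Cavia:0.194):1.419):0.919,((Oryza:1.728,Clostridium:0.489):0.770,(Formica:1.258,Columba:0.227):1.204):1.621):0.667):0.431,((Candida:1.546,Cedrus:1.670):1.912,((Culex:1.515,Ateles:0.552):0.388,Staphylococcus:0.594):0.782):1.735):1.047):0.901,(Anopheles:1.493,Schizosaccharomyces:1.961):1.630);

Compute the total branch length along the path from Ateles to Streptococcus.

The path runs Ateles → … → MRCA → … → Streptococcus; the MRCA is the node subtending (((Nomascus,(Canis,Hylobates)),((Rattus,(Streptococcus,Cavia)),((Oryza,Clostridium),(Formica,Columba)))),((Candida,Cedrus),((Culex,Ateles),Staphylococcus))).
Branch lengths along that path: 0.552 + 0.388 + 0.782 + 1.735 + 0.431 + 0.667 + 0.919 + 1.419 + 0.917 = 7.810.

7.810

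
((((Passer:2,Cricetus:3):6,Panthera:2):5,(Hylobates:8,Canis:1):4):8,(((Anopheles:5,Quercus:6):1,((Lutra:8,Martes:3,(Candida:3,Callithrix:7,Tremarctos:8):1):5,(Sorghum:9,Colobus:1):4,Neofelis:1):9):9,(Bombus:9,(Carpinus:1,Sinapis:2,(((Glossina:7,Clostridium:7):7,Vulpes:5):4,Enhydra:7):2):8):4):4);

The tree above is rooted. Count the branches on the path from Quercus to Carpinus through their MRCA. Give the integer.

6

The MRCA of Quercus and Carpinus is the node subtending (((Anopheles,Quercus),((Lutra,Martes,(Candida,Callithrix,Tremarctos)),(Sorghum,Colobus),Neofelis)),(Bombus,(Carpinus,Sinapis,(((Glossina,Clostridium),Vulpes),Enhydra)))).
From Quercus up to that node: 3 branches. From Carpinus up to the same node: 3 branches. Total: 3 + 3 = 6.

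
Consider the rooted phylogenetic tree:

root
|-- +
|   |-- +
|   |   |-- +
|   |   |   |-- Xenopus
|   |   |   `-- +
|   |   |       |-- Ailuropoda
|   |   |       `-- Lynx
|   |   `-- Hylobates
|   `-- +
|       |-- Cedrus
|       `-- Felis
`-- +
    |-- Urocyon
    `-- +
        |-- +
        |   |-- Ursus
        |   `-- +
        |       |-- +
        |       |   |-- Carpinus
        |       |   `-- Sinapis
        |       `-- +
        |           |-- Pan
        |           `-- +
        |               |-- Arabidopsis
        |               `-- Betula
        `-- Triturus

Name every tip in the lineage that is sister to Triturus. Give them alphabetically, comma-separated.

Arabidopsis, Betula, Carpinus, Pan, Sinapis, Ursus

Triturus attaches to the tree at the node subtending ((Ursus,((Carpinus,Sinapis),(Pan,(Arabidopsis,Betula)))),Triturus).
The other lineage descending from that same node — the sister group — is (Ursus,((Carpinus,Sinapis),(Pan,(Arabidopsis,Betula)))); its 6 tips in alphabetical order are the answer.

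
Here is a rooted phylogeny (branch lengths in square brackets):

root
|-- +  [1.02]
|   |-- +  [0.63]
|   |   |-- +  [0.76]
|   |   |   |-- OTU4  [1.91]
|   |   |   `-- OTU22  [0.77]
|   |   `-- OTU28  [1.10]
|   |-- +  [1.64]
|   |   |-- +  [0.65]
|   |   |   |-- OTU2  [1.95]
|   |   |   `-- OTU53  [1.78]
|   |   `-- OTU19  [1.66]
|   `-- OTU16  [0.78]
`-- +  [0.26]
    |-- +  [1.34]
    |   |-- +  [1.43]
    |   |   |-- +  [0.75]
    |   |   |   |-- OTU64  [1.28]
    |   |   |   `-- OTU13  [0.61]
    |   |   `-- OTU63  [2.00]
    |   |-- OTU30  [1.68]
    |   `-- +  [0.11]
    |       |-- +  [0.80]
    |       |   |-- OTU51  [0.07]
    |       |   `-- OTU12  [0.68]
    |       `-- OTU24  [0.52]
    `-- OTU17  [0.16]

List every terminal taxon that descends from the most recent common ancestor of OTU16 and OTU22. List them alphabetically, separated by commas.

Tracing OTU16: it sits inside (((OTU4,OTU22),OTU28),((OTU2,OTU53),OTU19),OTU16).
Tracing OTU22: it sits inside (OTU4,OTU22).
The smallest clade enclosing both is (((OTU4,OTU22),OTU28),((OTU2,OTU53),OTU19),OTU16); the answer is its 7 terminal taxa in alphabetical order.

OTU16, OTU19, OTU2, OTU22, OTU28, OTU4, OTU53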